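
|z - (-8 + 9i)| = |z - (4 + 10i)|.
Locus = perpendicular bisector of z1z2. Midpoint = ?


Equal distances means the locus is the perpendicular bisector of z1 and z2.
Midpoint = ((-8+4)/2, (9+10)/2) = (-2.0000, 9.5000)

Perpendicular bisector through (-2.0000, 9.5000)


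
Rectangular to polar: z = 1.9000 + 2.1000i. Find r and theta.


r = sqrt(3.61+4.41) = sqrt(8.02) = 2.8320
theta = atan2(2.1, 1.9) = 47.8624 degrees

r = 2.8320, theta = 47.8624 degrees


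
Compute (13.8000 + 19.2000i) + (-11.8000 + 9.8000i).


Real: 13.8 - 11.8 = 2
Imag: 19.2 + 9.8 = 29

2.0000 + 29.0000i


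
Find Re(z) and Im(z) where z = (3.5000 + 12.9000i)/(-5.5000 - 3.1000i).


Multiply by conjugate: (3.5000 + 12.9000i)(-5.5000 + 3.1000i) / ((-5.5)^2 + (-3.1)^2)
Numerator real = 3.5*(-5.5) + 12.9*(-3.1) = -59.24
Numerator imag = 12.9*(-5.5) - 3.5*(-3.1) = -60.1
Denominator = 39.86
Re(z) = -59.24/39.86 = -1.4862
Im(z) = -60.1/39.86 = -1.5078

Re(z) = -1.4862, Im(z) = -1.5078


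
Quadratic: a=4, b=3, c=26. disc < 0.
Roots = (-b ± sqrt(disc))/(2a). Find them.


disc = 3^2 - 4*4*26 = 9 - 416 = -407
sqrt(|disc|) = sqrt(407) = 20.1742
Real part = -3/(2*4) = -0.3750
Imag part = 20.1742/(2*4) = 2.5218

-0.3750 ± 2.5218i


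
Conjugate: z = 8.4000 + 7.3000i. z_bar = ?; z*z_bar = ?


z_bar = 8.4000 - 7.3000i
z*z_bar = 8.4^2 + 7.3^2 = 70.56 + 53.29 = 123.85

z_bar = 8.4000 - 7.3000i, z*z_bar = 123.85


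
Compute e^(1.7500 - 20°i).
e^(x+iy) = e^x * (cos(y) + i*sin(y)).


e^1.7500 = 5.7546
cos(-20°) = 0.9397
sin(-20°) = -0.34202
Real = 5.7546*0.9397 = 5.4076
Imag = 5.7546*(-0.34202) = -1.9682

5.4076 - 1.9682i


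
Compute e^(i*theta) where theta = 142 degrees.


cos(142°) = -0.7880
sin(142°) = 0.6157

e^(i*142°) = -0.7880 + 0.6157i


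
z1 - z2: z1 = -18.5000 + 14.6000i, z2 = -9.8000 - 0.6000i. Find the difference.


Real: -18.5 + 9.8 = -8.7
Imag: 14.6 + 0.6 = 15.2

-8.7000 + 15.2000i


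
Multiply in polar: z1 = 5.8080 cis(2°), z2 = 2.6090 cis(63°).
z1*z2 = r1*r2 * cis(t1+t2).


r = 5.8080 * 2.6090 = 15.1531
theta = 2° + 63° = 65° = 65° (mod 360)

15.1531 cis(65°)


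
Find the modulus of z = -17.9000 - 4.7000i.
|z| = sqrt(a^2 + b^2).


|z| = sqrt((-17.9)^2 + (-4.7)^2) = sqrt(320.41 + 22.09) = sqrt(342.5) = 18.5068

|z| = 18.5068


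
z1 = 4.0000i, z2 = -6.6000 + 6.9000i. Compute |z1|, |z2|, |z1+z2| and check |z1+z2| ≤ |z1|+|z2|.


|z1| = sqrt(0^2 + 4^2) = sqrt(16) = 4.0000
|z2| = sqrt((-6.6)^2 + 6.9^2) = sqrt(91.17) = 9.5483
z1+z2 = -6.6000 + 10.9000i
|z1+z2| = sqrt(162.37) = 12.7424
|z1|+|z2| = 4.0000 + 9.5483 = 13.5483

|z1+z2| = 12.7424 ≤ |z1|+|z2| = 13.5483 (verified)


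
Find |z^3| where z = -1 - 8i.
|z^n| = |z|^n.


|z| = sqrt(1+64) = sqrt(65) = 8.0623
|z^3| = |z|^3 = (sqrt(65))^3 = 65*sqrt(65)

|z^3| = 65*sqrt(65) ≈ 524.0468


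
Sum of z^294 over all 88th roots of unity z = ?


The roots are w_k = w^k with w = e^(2*pi*i/88), and (w^k)^294 = (w^294)^k.
So S = 1 + u + u^2 + ... + u^(87) with u = w^294.
294 = 3*88 + 30, so 294 is not a multiple of 88: u = (w^88)^3 * w^30 = w^30 ≠ 1 (w is a primitive 88th root), while u^88 = (w^88)^294 = 1.
Geometric series: S = (1 - u^88)/(1 - u) = (1 - 1)/(1 - u) = 0

S = 0


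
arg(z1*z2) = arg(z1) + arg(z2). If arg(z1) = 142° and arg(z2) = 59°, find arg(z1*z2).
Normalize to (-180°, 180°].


arg(z1*z2) = 142° + 59° = 201°
Normalized to (-180°, 180°]: -159°

-159°


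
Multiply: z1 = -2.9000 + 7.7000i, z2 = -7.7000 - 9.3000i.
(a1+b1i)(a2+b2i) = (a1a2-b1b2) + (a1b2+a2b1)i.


Real = -2.9*(-7.7) - 7.7*(-9.3) = 22.33 - (-71.61) = 93.94
Imag = -2.9*(-9.3) - (7.7)*7.7 = 26.97 - (59.29) = -32.32

93.9400 - 32.3200i


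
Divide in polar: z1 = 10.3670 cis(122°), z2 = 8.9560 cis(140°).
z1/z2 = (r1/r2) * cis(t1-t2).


r = 10.3670 / 8.9560 = 1.1575
theta = 122° - 140° = -18° = 342° (mod 360)

1.1575 cis(342°)


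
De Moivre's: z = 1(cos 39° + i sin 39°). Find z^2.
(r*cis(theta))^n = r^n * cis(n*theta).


r^2 = 1^2 = 1
n*theta = 2*39° = 78° = 78° (mod 360)
a = 1*cos(78°) = 0.2079
b = 1*sin(78°) = 0.9781

1 cis(78°) = 0.2079 + 0.9781i


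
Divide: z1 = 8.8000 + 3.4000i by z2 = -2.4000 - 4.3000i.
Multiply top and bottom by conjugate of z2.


Conjugate of z2 = -2.4000 + 4.3000i
Numerator: (8.8000 + 3.4000i)(-2.4000 + 4.3000i) = -35.7400 + 29.6800i
Denominator: (-2.4)^2 + (-4.3)^2 = 24.25
Result = (-35.7400 + 29.6800i)/24.25

-1.4738 + 1.2239i


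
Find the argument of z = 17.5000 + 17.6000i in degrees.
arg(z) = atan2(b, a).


Re = 17.5, Im = 17.6
arg = atan2(17.6, 17.5) = 45.1632 degrees

arg(z) = 45.1632 degrees


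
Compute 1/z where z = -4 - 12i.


|z|^2 = 16+144 = 160
1/z = (-4 + 12i)/160

1/z = -0.0250 + 0.0750i


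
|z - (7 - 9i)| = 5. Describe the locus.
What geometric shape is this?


|z - z0| = r is a circle with center z0 and radius r.
Center = (7, -9), radius = 5

Circle with center (7, -9) and radius 5


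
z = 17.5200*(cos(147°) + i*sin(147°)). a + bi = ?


a = 17.5200*cos(147°) = 17.5200*(-0.83867) = -14.6935
b = 17.5200*sin(147°) = 17.5200*0.54464 = 9.5421

-14.6935 + 9.5421i


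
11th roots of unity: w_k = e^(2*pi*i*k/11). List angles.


The 11th roots of unity are cis(360k/11°) for k=0..10
Angle step = 360/11 = 32.7273°
Primitive root: cis(32.7273°)
Primitive root = 0.8413 + 0.5406i

11 roots at angles: 0°, 32.7273°, 65.4545°, 98.1818°, 130.9091°, 163.6364°, 196.3636°, 229.0909°, 261.8182°, 294.5455°, 327.2727°


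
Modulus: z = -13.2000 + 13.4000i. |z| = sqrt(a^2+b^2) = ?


|z| = sqrt((-13.2)^2 + 13.4^2) = sqrt(174.24 + 179.56) = sqrt(353.8) = 18.8096

|z| = 18.8096


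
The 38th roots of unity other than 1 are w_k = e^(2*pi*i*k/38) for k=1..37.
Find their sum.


With w = e^(2*pi*i/38), all 38 of the 38th roots of unity w^0 = 1, w, ..., w^(37) sum to 0: 1 + w + ... + w^(37) = (1 - w^38)/(1 - w) = 0 since w^38 = 1, w ≠ 1.
Removing the root 1: w + w^2 + ... + w^(37) = 0 - 1 = -1

Sum = -1


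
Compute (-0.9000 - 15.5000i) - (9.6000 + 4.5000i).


Real: -0.9 - 9.6 = -10.5
Imag: -15.5 - 4.5 = -20

-10.5000 - 20.0000i


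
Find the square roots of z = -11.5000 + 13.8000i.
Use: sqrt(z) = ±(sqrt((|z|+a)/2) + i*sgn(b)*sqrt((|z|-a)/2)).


|z| = sqrt(132.25+190.44) = 17.9636
sqrt((|z|+a)/2) = sqrt((17.9636+(-11.5))/2) = sqrt(3.2318) = 1.7977
sqrt((|z|-a)/2) = sqrt((17.9636-(-11.5))/2) = sqrt(14.7318) = 3.8382

±(1.7977 + 3.8382i) i.e. 1.7977 + 3.8382i and -1.7977 - 3.8382i


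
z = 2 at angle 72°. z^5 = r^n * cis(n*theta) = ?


r^5 = 2^5 = 32
n*theta = 5*72° = 360° = 0° (mod 360)
a = 32*cos(0°) = 32.0000
b = 32*sin(0°) = 0

32 cis(0°) = 32.0000 + 0i


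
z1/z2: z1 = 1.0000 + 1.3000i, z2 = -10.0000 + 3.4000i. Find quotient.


Conjugate of z2 = -10.0000 - 3.4000i
Numerator: (1.0000 + 1.3000i)(-10.0000 - 3.4000i) = -5.5800 - 16.4000i
Denominator: (-10)^2 + 3.4^2 = 111.56
Result = (-5.5800 - 16.4000i)/111.56

-0.0500 - 0.1470i


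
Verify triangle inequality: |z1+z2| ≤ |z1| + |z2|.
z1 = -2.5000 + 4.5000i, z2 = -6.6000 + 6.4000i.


|z1| = sqrt((-2.5)^2 + 4.5^2) = sqrt(26.5) = 5.1478
|z2| = sqrt((-6.6)^2 + 6.4^2) = sqrt(84.52) = 9.1935
z1+z2 = -9.1000 + 10.9000i
|z1+z2| = sqrt(201.62) = 14.1993
|z1|+|z2| = 5.1478 + 9.1935 = 14.3413

|z1+z2| = 14.1993 ≤ |z1|+|z2| = 14.3413 (verified)


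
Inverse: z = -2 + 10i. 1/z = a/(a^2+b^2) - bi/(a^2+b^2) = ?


|z|^2 = 4+100 = 104
1/z = (-2 - 10i)/104

1/z = -0.0192 - 0.0962i


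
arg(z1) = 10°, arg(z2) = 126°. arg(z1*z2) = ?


arg(z1*z2) = 10° + 126° = 136°
Normalized to (-180°, 180°]: 136°

136°


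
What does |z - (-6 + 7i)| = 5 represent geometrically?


|z - z0| = r is a circle with center z0 and radius r.
Center = (-6, 7), radius = 5

Circle with center (-6, 7) and radius 5


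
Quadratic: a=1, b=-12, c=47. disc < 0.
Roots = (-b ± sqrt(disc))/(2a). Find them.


disc = (-12)^2 - 4*1*47 = 144 - 188 = -44
sqrt(|disc|) = sqrt(44) = 6.6332
Real part = 12/(2*1) = 6.0000
Imag part = 6.6332/(2*1) = 3.3166

6.0000 ± 3.3166i


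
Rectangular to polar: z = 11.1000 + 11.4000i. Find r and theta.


r = sqrt(123.21+129.96) = sqrt(253.17) = 15.9113
theta = atan2(11.4, 11.1) = 45.7639 degrees

r = 15.9113, theta = 45.7639 degrees


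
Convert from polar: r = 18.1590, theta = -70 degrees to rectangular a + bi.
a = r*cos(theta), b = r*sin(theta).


a = 18.1590*cos(-70°) = 18.1590*0.34202 = 6.2107
b = 18.1590*sin(-70°) = 18.1590*(-0.939693) = -17.0639

6.2107 - 17.0639i


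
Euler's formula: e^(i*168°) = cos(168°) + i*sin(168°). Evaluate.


cos(168°) = -0.9781
sin(168°) = 0.2079

e^(i*168°) = -0.9781 + 0.2079i


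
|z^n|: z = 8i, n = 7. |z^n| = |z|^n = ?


|z| = sqrt(0+64) = sqrt(64) = 8
|z^7| = |z|^7 = 8^7 = 2097152

|z^7| = 2097152


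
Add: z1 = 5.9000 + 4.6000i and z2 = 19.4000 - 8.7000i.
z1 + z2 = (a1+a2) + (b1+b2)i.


Real: 5.9 + 19.4 = 25.3
Imag: 4.6 - 8.7 = -4.1

25.3000 - 4.1000i


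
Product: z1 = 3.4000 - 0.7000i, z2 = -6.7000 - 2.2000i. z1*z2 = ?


Real = 3.4*(-6.7) - (-0.7)*(-2.2) = -22.78 - 1.54 = -24.32
Imag = 3.4*(-2.2) - (6.7)*(-0.7) = -7.48 + 4.69 = -2.79

-24.3200 - 2.7900i


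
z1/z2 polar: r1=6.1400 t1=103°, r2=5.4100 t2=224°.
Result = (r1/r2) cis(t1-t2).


r = 6.1400 / 5.4100 = 1.1349
theta = 103° - 224° = -121° = 239° (mod 360)

1.1349 cis(239°)


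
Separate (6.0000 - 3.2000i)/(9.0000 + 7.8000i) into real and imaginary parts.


Multiply by conjugate: (6.0000 - 3.2000i)(9.0000 - 7.8000i) / (9^2 + 7.8^2)
Numerator real = 6*9 - (3.2)*7.8 = 29.04
Numerator imag = -3.2*9 - 6*7.8 = -75.6
Denominator = 141.84
Re(z) = 29.04/141.84 = 0.2047
Im(z) = -75.6/141.84 = -0.5330

Re(z) = 0.2047, Im(z) = -0.5330


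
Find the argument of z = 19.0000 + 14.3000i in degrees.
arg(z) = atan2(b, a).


Re = 19, Im = 14.3
arg = atan2(14.3, 19) = 36.9663 degrees

arg(z) = 36.9663 degrees


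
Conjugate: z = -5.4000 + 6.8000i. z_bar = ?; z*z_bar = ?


z_bar = -5.4000 - 6.8000i
z*z_bar = (-5.4)^2 + 6.8^2 = 29.16 + 46.24 = 75.4

z_bar = -5.4000 - 6.8000i, z*z_bar = 75.4


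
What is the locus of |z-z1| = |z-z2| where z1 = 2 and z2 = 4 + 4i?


Equal distances means the locus is the perpendicular bisector of z1 and z2.
Midpoint = ((2+4)/2, (0+4)/2) = (3.0000, 2.0000)

Perpendicular bisector through (3.0000, 2.0000)


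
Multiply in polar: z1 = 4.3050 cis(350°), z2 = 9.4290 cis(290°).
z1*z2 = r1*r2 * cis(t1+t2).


r = 4.3050 * 9.4290 = 40.5918
theta = 350° + 290° = 640° = 280° (mod 360)

40.5918 cis(280°)


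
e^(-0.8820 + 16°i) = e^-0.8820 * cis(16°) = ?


e^-0.8820 = 0.41395
cos(16°) = 0.9613
sin(16°) = 0.2756
Real = 0.41395*0.9613 = 0.3979
Imag = 0.41395*0.2756 = 0.1141

0.3979 + 0.1141i


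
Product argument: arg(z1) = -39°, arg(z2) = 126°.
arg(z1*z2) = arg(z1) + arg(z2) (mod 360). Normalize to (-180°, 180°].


arg(z1*z2) = -39° + 126° = 87°
Normalized to (-180°, 180°]: 87°

87°


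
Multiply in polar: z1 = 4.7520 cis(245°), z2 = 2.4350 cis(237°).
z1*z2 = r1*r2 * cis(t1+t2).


r = 4.7520 * 2.4350 = 11.5711
theta = 245° + 237° = 482° = 122° (mod 360)

11.5711 cis(122°)


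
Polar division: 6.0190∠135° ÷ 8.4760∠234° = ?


r = 6.0190 / 8.4760 = 0.7101
theta = 135° - 234° = -99° = 261° (mod 360)

0.7101 cis(261°)


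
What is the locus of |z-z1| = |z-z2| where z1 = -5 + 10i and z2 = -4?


Equal distances means the locus is the perpendicular bisector of z1 and z2.
Midpoint = ((-5+(-4))/2, (10+0)/2) = (-4.5000, 5.0000)

Perpendicular bisector through (-4.5000, 5.0000)


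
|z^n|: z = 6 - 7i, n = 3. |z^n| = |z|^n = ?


|z| = sqrt(36+49) = sqrt(85) = 9.2195
|z^3| = |z|^3 = (sqrt(85))^3 = 85*sqrt(85)

|z^3| = 85*sqrt(85) ≈ 783.6613


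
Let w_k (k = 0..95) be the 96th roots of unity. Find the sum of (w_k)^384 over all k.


The roots are w_k = w^k with w = e^(2*pi*i/96), and (w^k)^384 = (w^384)^k.
So S = 1 + u + u^2 + ... + u^(95) with u = w^384.
384 = 4*96 + 0, so 384 is a multiple of 96 and u = (w^96)^4 = 1.
Every one of the 96 terms equals 1: S = 96

S = 96


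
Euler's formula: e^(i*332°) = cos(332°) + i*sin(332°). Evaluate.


cos(332°) = 0.8829
sin(332°) = -0.4695

e^(i*332°) = 0.8829 - 0.4695i


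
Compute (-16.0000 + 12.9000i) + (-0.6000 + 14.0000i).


Real: -16 - 0.6 = -16.6
Imag: 12.9 + 14 = 26.9

-16.6000 + 26.9000i


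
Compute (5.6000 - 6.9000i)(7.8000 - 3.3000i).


Real = 5.6*7.8 - (-6.9)*(-3.3) = 43.68 - 22.77 = 20.91
Imag = 5.6*(-3.3) + 7.8*(-6.9) = -18.48 - (53.82) = -72.3

20.9100 - 72.3000i


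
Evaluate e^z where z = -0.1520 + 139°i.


e^-0.1520 = 0.85899
cos(139°) = -0.7547
sin(139°) = 0.65606
Real = 0.85899*(-0.7547) = -0.6483
Imag = 0.85899*0.65606 = 0.5635

-0.6483 + 0.5635i


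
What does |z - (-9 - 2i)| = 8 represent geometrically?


|z - z0| = r is a circle with center z0 and radius r.
Center = (-9, -2), radius = 8

Circle with center (-9, -2) and radius 8


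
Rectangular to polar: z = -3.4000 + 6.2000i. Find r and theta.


r = sqrt(11.56+38.44) = sqrt(50) = 7.0711
theta = atan2(6.2, -3.4) = 118.7398 degrees

r = 7.0711, theta = 118.7398 degrees


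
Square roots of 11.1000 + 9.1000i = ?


|z| = sqrt(123.21+82.81) = 14.3534
sqrt((|z|+a)/2) = sqrt((14.3534+11.1)/2) = sqrt(12.7267) = 3.5674
sqrt((|z|-a)/2) = sqrt((14.3534-11.1)/2) = sqrt(1.6267) = 1.2754

±(3.5674 + 1.2754i) i.e. 3.5674 + 1.2754i and -3.5674 - 1.2754i


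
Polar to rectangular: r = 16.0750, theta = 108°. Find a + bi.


a = 16.0750*cos(108°) = 16.0750*(-0.309017) = -4.9674
b = 16.0750*sin(108°) = 16.0750*0.951057 = 15.2882

-4.9674 + 15.2882i


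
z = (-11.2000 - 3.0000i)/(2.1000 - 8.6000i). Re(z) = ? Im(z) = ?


Multiply by conjugate: (-11.2000 - 3.0000i)(2.1000 + 8.6000i) / (2.1^2 + (-8.6)^2)
Numerator real = -11.2*2.1 - (3)*(-8.6) = 2.28
Numerator imag = -3*2.1 - (-11.2)*(-8.6) = -102.62
Denominator = 78.37
Re(z) = 2.28/78.37 = 0.0291
Im(z) = -102.62/78.37 = -1.3094

Re(z) = 0.0291, Im(z) = -1.3094


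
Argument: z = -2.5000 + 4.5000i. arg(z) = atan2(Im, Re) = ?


Re = -2.5, Im = 4.5
arg = atan2(4.5, -2.5) = 119.0546 degrees

arg(z) = 119.0546 degrees


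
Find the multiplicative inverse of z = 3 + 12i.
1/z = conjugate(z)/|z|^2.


|z|^2 = 9+144 = 153
1/z = (3 - 12i)/153

1/z = 0.0196 - 0.0784i


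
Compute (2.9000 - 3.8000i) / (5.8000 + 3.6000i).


Conjugate of z2 = 5.8000 - 3.6000i
Numerator: (2.9000 - 3.8000i)(5.8000 - 3.6000i) = 3.1400 - 32.4800i
Denominator: 5.8^2 + 3.6^2 = 46.6
Result = (3.1400 - 32.4800i)/46.6

0.0674 - 0.6970i


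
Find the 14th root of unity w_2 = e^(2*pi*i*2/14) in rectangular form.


Angle = 360*2/14 = 51.4286°
a = cos(51.4286°) = 0.6235
b = sin(51.4286°) = 0.7818

0.6235 + 0.7818i


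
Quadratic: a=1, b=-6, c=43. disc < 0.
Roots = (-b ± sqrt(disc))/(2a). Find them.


disc = (-6)^2 - 4*1*43 = 36 - 172 = -136
sqrt(|disc|) = sqrt(136) = 11.6619
Real part = 6/(2*1) = 3.0000
Imag part = 11.6619/(2*1) = 5.8310

3.0000 ± 5.8310i


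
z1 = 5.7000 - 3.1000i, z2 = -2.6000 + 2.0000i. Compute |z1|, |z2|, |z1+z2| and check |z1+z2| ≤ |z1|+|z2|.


|z1| = sqrt(5.7^2 + (-3.1)^2) = sqrt(42.1) = 6.4885
|z2| = sqrt((-2.6)^2 + 2^2) = sqrt(10.76) = 3.2802
z1+z2 = 3.1000 - 1.1000i
|z1+z2| = sqrt(10.82) = 3.2894
|z1|+|z2| = 6.4885 + 3.2802 = 9.7687

|z1+z2| = 3.2894 ≤ |z1|+|z2| = 9.7687 (verified)


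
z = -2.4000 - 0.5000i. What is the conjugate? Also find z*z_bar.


z_bar = -2.4000 + 0.5000i
z*z_bar = (-2.4)^2 + (-0.5)^2 = 5.76 + 0.25 = 6.01

z_bar = -2.4000 + 0.5000i, z*z_bar = 6.01


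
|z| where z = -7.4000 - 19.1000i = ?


|z| = sqrt((-7.4)^2 + (-19.1)^2) = sqrt(54.76 + 364.81) = sqrt(419.57) = 20.4834

|z| = 20.4834


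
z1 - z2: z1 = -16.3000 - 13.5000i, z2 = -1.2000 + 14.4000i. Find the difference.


Real: -16.3 + 1.2 = -15.1
Imag: -13.5 - 14.4 = -27.9

-15.1000 - 27.9000i


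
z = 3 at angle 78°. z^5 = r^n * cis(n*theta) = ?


r^5 = 3^5 = 243
n*theta = 5*78° = 390° = 30° (mod 360)
a = 243*cos(30°) = 210.4442
b = 243*sin(30°) = 121.5000

243 cis(30°) = 210.4442 + 121.5000i


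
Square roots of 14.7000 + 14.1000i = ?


|z| = sqrt(216.09+198.81) = 20.3691
sqrt((|z|+a)/2) = sqrt((20.3691+14.7)/2) = sqrt(17.5345) = 4.1874
sqrt((|z|-a)/2) = sqrt((20.3691-14.7)/2) = sqrt(2.8345) = 1.6836

±(4.1874 + 1.6836i) i.e. 4.1874 + 1.6836i and -4.1874 - 1.6836i


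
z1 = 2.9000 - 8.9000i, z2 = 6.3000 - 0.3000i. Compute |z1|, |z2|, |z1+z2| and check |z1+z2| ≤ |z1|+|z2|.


|z1| = sqrt(2.9^2 + (-8.9)^2) = sqrt(87.62) = 9.3606
|z2| = sqrt(6.3^2 + (-0.3)^2) = sqrt(39.78) = 6.3071
z1+z2 = 9.2000 - 9.2000i
|z1+z2| = sqrt(169.28) = 13.0108
|z1|+|z2| = 9.3606 + 6.3071 = 15.6677

|z1+z2| = 13.0108 ≤ |z1|+|z2| = 15.6677 (verified)


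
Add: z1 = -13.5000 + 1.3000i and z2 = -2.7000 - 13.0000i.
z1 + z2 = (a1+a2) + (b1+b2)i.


Real: -13.5 - 2.7 = -16.2
Imag: 1.3 - 13 = -11.7

-16.2000 - 11.7000i


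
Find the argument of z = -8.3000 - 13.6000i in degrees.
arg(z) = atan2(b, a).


Re = -8.3, Im = -13.6
arg = atan2(-13.6, -8.3) = -121.3955 degrees

arg(z) = -121.3955 degrees


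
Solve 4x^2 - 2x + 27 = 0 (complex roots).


disc = (-2)^2 - 4*4*27 = 4 - 432 = -428
sqrt(|disc|) = sqrt(428) = 20.6882
Real part = 2/(2*4) = 0.2500
Imag part = 20.6882/(2*4) = 2.5860

0.2500 ± 2.5860i


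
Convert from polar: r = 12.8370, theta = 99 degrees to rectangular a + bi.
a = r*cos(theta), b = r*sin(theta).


a = 12.8370*cos(99°) = 12.8370*(-0.15643) = -2.0081
b = 12.8370*sin(99°) = 12.8370*0.98769 = 12.6790

-2.0081 + 12.6790i


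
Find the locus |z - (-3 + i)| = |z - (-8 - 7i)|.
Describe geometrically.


Equal distances means the locus is the perpendicular bisector of z1 and z2.
Midpoint = ((-3+(-8))/2, (1+(-7))/2) = (-5.5000, -3.0000)

Perpendicular bisector through (-5.5000, -3.0000)


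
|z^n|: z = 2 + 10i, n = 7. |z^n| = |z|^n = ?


|z| = sqrt(4+100) = sqrt(104) = 10.1980
|z^7| = |z|^7 = (sqrt(104))^7 = 104^3 * sqrt(104) = 1124864*sqrt(104)

|z^7| = 1124864*sqrt(104) ≈ 11471406.9723


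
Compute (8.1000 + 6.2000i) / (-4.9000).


Conjugate of z2 = -4.9000
Numerator: (8.1000 + 6.2000i)(-4.9000) = -39.6900 - 30.3800i
Denominator: (-4.9)^2 + 0^2 = 24.01
Result = (-39.6900 - 30.3800i)/24.01

-1.6531 - 1.2653i


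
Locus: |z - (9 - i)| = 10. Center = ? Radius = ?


|z - z0| = r is a circle with center z0 and radius r.
Center = (9, -1), radius = 10

Circle with center (9, -1) and radius 10


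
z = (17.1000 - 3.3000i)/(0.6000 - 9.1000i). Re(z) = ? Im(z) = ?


Multiply by conjugate: (17.1000 - 3.3000i)(0.6000 + 9.1000i) / (0.6^2 + (-9.1)^2)
Numerator real = 17.1*0.6 - (3.3)*(-9.1) = 40.29
Numerator imag = -3.3*0.6 - 17.1*(-9.1) = 153.63
Denominator = 83.17
Re(z) = 40.29/83.17 = 0.4844
Im(z) = 153.63/83.17 = 1.8472

Re(z) = 0.4844, Im(z) = 1.8472


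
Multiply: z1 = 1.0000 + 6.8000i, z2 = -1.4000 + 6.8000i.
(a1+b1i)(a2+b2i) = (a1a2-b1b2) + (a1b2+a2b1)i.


Real = 1*(-1.4) - 6.8*6.8 = -1.4 - 46.24 = -47.64
Imag = 1*6.8 - (1.4)*6.8 = 6.8 - (9.52) = -2.72

-47.6400 - 2.7200i


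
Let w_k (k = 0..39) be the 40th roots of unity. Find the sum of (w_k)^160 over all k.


The roots are w_k = w^k with w = e^(2*pi*i/40), and (w^k)^160 = (w^160)^k.
So S = 1 + u + u^2 + ... + u^(39) with u = w^160.
160 = 4*40 + 0, so 160 is a multiple of 40 and u = (w^40)^4 = 1.
Every one of the 40 terms equals 1: S = 40

S = 40


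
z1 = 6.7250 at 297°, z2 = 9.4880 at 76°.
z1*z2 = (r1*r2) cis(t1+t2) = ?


r = 6.7250 * 9.4880 = 63.8068
theta = 297° + 76° = 373° = 13° (mod 360)

63.8068 cis(13°)


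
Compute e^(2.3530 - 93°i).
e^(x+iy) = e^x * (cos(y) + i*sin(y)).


e^2.3530 = 10.5171
cos(-93°) = -0.052336
sin(-93°) = -0.99863
Real = 10.5171*(-0.052336) = -0.5504
Imag = 10.5171*(-0.99863) = -10.5027

-0.5504 - 10.5027i


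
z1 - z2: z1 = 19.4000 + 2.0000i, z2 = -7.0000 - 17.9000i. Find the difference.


Real: 19.4 + 7 = 26.4
Imag: 2 + 17.9 = 19.9

26.4000 + 19.9000i


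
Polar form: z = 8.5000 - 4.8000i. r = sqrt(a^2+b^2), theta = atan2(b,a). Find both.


r = sqrt(72.25+23.04) = sqrt(95.29) = 9.7617
theta = atan2(-4.8, 8.5) = -29.4537 degrees

r = 9.7617, theta = -29.4537 degrees


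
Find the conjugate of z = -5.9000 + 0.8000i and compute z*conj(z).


z_bar = -5.9000 - 0.8000i
z*z_bar = (-5.9)^2 + 0.8^2 = 34.81 + 0.64 = 35.45

z_bar = -5.9000 - 0.8000i, z*z_bar = 35.45


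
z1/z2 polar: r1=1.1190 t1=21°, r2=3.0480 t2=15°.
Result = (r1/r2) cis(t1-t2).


r = 1.1190 / 3.0480 = 0.3671
theta = 21° - 15° = 6° = 6° (mod 360)

0.3671 cis(6°)


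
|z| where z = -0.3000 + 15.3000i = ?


|z| = sqrt((-0.3)^2 + 15.3^2) = sqrt(0.09 + 234.09) = sqrt(234.18) = 15.3029

|z| = 15.3029


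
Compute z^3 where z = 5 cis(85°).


r^3 = 5^3 = 125
n*theta = 3*85° = 255° = 255° (mod 360)
a = 125*cos(255°) = -32.3524
b = 125*sin(255°) = -120.7407

125 cis(255°) = -32.3524 - 120.7407i


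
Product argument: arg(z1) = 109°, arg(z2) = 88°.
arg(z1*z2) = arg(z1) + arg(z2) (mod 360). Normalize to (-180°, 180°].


arg(z1*z2) = 109° + 88° = 197°
Normalized to (-180°, 180°]: -163°

-163°


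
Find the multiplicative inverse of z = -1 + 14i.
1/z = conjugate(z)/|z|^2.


|z|^2 = 1+196 = 197
1/z = (-1 - 14i)/197

1/z = -0.0051 - 0.0711i


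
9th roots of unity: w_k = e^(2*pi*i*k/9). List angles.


The 9th roots of unity are cis(360k/9°) for k=0..8
Angle step = 360/9 = 40°
Primitive root: cis(40°)
Primitive root = 0.7660 + 0.6428i

9 roots at angles: 0°, 40°, 80°, 120°, 160°, 200°, 240°, 280°, 320°


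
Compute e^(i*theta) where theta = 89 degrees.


cos(89°) = 0.0175
sin(89°) = 0.9998

e^(i*89°) = 0.0175 + 0.9998i


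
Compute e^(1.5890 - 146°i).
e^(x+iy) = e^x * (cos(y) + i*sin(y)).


e^1.5890 = 4.8988
cos(-146°) = -0.82904
sin(-146°) = -0.5592
Real = 4.8988*(-0.82904) = -4.0613
Imag = 4.8988*(-0.5592) = -2.7394

-4.0613 - 2.7394i


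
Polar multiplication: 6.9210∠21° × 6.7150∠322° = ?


r = 6.9210 * 6.7150 = 46.4745
theta = 21° + 322° = 343° = 343° (mod 360)

46.4745 cis(343°)


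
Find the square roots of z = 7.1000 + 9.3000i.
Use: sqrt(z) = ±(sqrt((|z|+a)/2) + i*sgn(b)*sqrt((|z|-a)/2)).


|z| = sqrt(50.41+86.49) = 11.7004
sqrt((|z|+a)/2) = sqrt((11.7004+7.1)/2) = sqrt(9.4002) = 3.0660
sqrt((|z|-a)/2) = sqrt((11.7004-7.1)/2) = sqrt(2.3002) = 1.5166

±(3.0660 + 1.5166i) i.e. 3.0660 + 1.5166i and -3.0660 - 1.5166i


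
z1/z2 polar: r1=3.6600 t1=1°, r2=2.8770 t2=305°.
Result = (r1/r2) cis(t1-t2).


r = 3.6600 / 2.8770 = 1.2722
theta = 1° - 305° = -304° = 56° (mod 360)

1.2722 cis(56°)


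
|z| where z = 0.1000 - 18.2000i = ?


|z| = sqrt(0.1^2 + (-18.2)^2) = sqrt(0.01 + 331.24) = sqrt(331.25) = 18.2003

|z| = 18.2003


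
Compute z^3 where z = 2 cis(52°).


r^3 = 2^3 = 8
n*theta = 3*52° = 156° = 156° (mod 360)
a = 8*cos(156°) = -7.3084
b = 8*sin(156°) = 3.2539

8 cis(156°) = -7.3084 + 3.2539i


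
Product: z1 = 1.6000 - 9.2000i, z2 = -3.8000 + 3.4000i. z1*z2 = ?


Real = 1.6*(-3.8) - (-9.2)*3.4 = -6.08 - (-31.28) = 25.2
Imag = 1.6*3.4 - (3.8)*(-9.2) = 5.44 + 34.96 = 40.4

25.2000 + 40.4000i


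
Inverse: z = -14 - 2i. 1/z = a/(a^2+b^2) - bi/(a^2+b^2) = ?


|z|^2 = 196+4 = 200
1/z = (-14 + 2i)/200

1/z = -0.0700 + 0.0100i


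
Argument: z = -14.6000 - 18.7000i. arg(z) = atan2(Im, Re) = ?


Re = -14.6, Im = -18.7
arg = atan2(-18.7, -14.6) = -127.9809 degrees

arg(z) = -127.9809 degrees


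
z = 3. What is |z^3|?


|z| = sqrt(9+0) = sqrt(9) = 3
|z^3| = |z|^3 = 3^3 = 27

|z^3| = 27


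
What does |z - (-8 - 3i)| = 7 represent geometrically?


|z - z0| = r is a circle with center z0 and radius r.
Center = (-8, -3), radius = 7

Circle with center (-8, -3) and radius 7


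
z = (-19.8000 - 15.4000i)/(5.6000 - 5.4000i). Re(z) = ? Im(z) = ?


Multiply by conjugate: (-19.8000 - 15.4000i)(5.6000 + 5.4000i) / (5.6^2 + (-5.4)^2)
Numerator real = -19.8*5.6 - (15.4)*(-5.4) = -27.72
Numerator imag = -15.4*5.6 - (-19.8)*(-5.4) = -193.16
Denominator = 60.52
Re(z) = -27.72/60.52 = -0.4580
Im(z) = -193.16/60.52 = -3.1917

Re(z) = -0.4580, Im(z) = -3.1917


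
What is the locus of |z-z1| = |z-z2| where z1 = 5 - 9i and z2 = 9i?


Equal distances means the locus is the perpendicular bisector of z1 and z2.
Midpoint = ((5+0)/2, (-9+9)/2) = (2.5000, 0)

Perpendicular bisector through (2.5000, 0)


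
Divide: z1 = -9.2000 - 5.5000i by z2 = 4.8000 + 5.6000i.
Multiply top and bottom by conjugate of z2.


Conjugate of z2 = 4.8000 - 5.6000i
Numerator: (-9.2000 - 5.5000i)(4.8000 - 5.6000i) = -74.9600 + 25.1200i
Denominator: 4.8^2 + 5.6^2 = 54.4
Result = (-74.9600 + 25.1200i)/54.4

-1.3779 + 0.4618i


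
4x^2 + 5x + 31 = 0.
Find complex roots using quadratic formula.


disc = 5^2 - 4*4*31 = 25 - 496 = -471
sqrt(|disc|) = sqrt(471) = 21.7025
Real part = -5/(2*4) = -0.6250
Imag part = 21.7025/(2*4) = 2.7128

-0.6250 ± 2.7128i


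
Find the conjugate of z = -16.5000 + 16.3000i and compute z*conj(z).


z_bar = -16.5000 - 16.3000i
z*z_bar = (-16.5)^2 + 16.3^2 = 272.25 + 265.69 = 537.94

z_bar = -16.5000 - 16.3000i, z*z_bar = 537.94


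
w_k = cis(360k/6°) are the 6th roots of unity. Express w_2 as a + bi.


Angle = 360*2/6 = 120°
a = cos(120°) = -0.5000
b = sin(120°) = 0.8660

-0.5000 + 0.8660i


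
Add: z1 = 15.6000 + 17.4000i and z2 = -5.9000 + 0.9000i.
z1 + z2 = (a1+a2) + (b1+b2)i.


Real: 15.6 - 5.9 = 9.7
Imag: 17.4 + 0.9 = 18.3

9.7000 + 18.3000i


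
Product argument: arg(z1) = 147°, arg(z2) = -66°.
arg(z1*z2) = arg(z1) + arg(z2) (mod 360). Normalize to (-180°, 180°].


arg(z1*z2) = 147° - 66° = 81°
Normalized to (-180°, 180°]: 81°

81°


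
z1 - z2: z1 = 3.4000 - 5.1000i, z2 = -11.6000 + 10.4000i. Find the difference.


Real: 3.4 + 11.6 = 15
Imag: -5.1 - 10.4 = -15.5

15.0000 - 15.5000i


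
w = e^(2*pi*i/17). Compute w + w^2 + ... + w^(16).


With w = e^(2*pi*i/17), all 17 of the 17th roots of unity w^0 = 1, w, ..., w^(16) sum to 0: 1 + w + ... + w^(16) = (1 - w^17)/(1 - w) = 0 since w^17 = 1, w ≠ 1.
Removing the root 1: w + w^2 + ... + w^(16) = 0 - 1 = -1

Sum = -1


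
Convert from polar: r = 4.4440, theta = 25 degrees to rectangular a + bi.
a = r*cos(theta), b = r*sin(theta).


a = 4.4440*cos(25°) = 4.4440*0.9063 = 4.0276
b = 4.4440*sin(25°) = 4.4440*0.42262 = 1.8781

4.0276 + 1.8781i


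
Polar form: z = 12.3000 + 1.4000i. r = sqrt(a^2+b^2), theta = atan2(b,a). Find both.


r = sqrt(151.29+1.96) = sqrt(153.25) = 12.3794
theta = atan2(1.4, 12.3) = 6.4935 degrees

r = 12.3794, theta = 6.4935 degrees


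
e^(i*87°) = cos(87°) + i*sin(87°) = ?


cos(87°) = 0.0523
sin(87°) = 0.9986

e^(i*87°) = 0.0523 + 0.9986i


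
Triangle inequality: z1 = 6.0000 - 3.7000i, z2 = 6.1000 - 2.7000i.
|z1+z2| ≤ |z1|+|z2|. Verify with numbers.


|z1| = sqrt(6^2 + (-3.7)^2) = sqrt(49.69) = 7.0491
|z2| = sqrt(6.1^2 + (-2.7)^2) = sqrt(44.5) = 6.6708
z1+z2 = 12.1000 - 6.4000i
|z1+z2| = sqrt(187.37) = 13.6883
|z1|+|z2| = 7.0491 + 6.6708 = 13.7199

|z1+z2| = 13.6883 ≤ |z1|+|z2| = 13.7199 (verified)


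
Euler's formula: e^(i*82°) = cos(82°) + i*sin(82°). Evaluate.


cos(82°) = 0.1392
sin(82°) = 0.9903

e^(i*82°) = 0.1392 + 0.9903i


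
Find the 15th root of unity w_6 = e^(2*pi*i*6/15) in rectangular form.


Angle = 360*6/15 = 144°
a = cos(144°) = -0.8090
b = sin(144°) = 0.5878

-0.8090 + 0.5878i


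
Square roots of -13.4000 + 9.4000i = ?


|z| = sqrt(179.56+88.36) = 16.3683
sqrt((|z|+a)/2) = sqrt((16.3683+(-13.4))/2) = sqrt(1.4841) = 1.2182
sqrt((|z|-a)/2) = sqrt((16.3683-(-13.4))/2) = sqrt(14.8841) = 3.8580

±(1.2182 + 3.8580i) i.e. 1.2182 + 3.8580i and -1.2182 - 3.8580i


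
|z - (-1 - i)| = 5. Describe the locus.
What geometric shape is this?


|z - z0| = r is a circle with center z0 and radius r.
Center = (-1, -1), radius = 5

Circle with center (-1, -1) and radius 5


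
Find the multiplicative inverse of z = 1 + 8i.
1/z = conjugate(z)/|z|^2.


|z|^2 = 1+64 = 65
1/z = (1 - 8i)/65

1/z = 0.0154 - 0.1231i


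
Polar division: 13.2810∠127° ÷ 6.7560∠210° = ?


r = 13.2810 / 6.7560 = 1.9658
theta = 127° - 210° = -83° = 277° (mod 360)

1.9658 cis(277°)


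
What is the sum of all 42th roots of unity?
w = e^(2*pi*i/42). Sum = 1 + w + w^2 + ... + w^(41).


The sum of all 42th roots of unity is 0.
Geometric series: (1 - w^42)/(1 - w) = (1-1)/(1-w) = 0 since w^42 = 1, w ≠ 1.
Alternatively: coefficient of z^41 in z^42 - 1 is 0.

0


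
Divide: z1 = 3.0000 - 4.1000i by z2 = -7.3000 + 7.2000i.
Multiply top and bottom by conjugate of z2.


Conjugate of z2 = -7.3000 - 7.2000i
Numerator: (3.0000 - 4.1000i)(-7.3000 - 7.2000i) = -51.4200 + 8.3300i
Denominator: (-7.3)^2 + 7.2^2 = 105.13
Result = (-51.4200 + 8.3300i)/105.13

-0.4891 + 0.0792i


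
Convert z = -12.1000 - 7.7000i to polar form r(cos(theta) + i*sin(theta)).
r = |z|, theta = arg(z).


r = sqrt(146.41+59.29) = sqrt(205.7) = 14.3422
theta = atan2(-7.7, -12.1) = -147.5288 degrees

r = 14.3422, theta = -147.5288 degrees


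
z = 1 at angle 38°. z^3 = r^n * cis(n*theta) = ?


r^3 = 1^3 = 1
n*theta = 3*38° = 114° = 114° (mod 360)
a = 1*cos(114°) = -0.4067
b = 1*sin(114°) = 0.9135

1 cis(114°) = -0.4067 + 0.9135i


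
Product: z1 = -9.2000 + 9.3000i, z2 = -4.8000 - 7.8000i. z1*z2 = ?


Real = -9.2*(-4.8) - 9.3*(-7.8) = 44.16 - (-72.54) = 116.7
Imag = -9.2*(-7.8) - (4.8)*9.3 = 71.76 - (44.64) = 27.12

116.7000 + 27.1200i


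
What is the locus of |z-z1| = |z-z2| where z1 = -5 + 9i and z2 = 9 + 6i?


Equal distances means the locus is the perpendicular bisector of z1 and z2.
Midpoint = ((-5+9)/2, (9+6)/2) = (2.0000, 7.5000)

Perpendicular bisector through (2.0000, 7.5000)


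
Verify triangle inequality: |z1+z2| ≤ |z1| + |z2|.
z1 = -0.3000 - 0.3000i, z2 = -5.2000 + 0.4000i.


|z1| = sqrt((-0.3)^2 + (-0.3)^2) = sqrt(0.18) = 0.4243
|z2| = sqrt((-5.2)^2 + 0.4^2) = sqrt(27.2) = 5.2154
z1+z2 = -5.5000 + 0.1000i
|z1+z2| = sqrt(30.26) = 5.5009
|z1|+|z2| = 0.4243 + 5.2154 = 5.6397

|z1+z2| = 5.5009 ≤ |z1|+|z2| = 5.6397 (verified)


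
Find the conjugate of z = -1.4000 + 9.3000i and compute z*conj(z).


z_bar = -1.4000 - 9.3000i
z*z_bar = (-1.4)^2 + 9.3^2 = 1.96 + 86.49 = 88.45

z_bar = -1.4000 - 9.3000i, z*z_bar = 88.45


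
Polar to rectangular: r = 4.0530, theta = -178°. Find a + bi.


a = 4.0530*cos(-178°) = 4.0530*(-0.99939) = -4.0505
b = 4.0530*sin(-178°) = 4.0530*(-0.0349) = -0.1414

-4.0505 - 0.1414i


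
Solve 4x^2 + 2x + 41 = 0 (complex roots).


disc = 2^2 - 4*4*41 = 4 - 656 = -652
sqrt(|disc|) = sqrt(652) = 25.5343
Real part = -2/(2*4) = -0.2500
Imag part = 25.5343/(2*4) = 3.1918

-0.2500 ± 3.1918i


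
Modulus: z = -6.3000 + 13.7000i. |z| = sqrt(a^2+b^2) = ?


|z| = sqrt((-6.3)^2 + 13.7^2) = sqrt(39.69 + 187.69) = sqrt(227.38) = 15.0791

|z| = 15.0791


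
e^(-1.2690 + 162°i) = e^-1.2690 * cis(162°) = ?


e^-1.2690 = 0.2811
cos(162°) = -0.9511
sin(162°) = 0.309
Real = 0.2811*(-0.9511) = -0.2674
Imag = 0.2811*0.309 = 0.0869

-0.2674 + 0.0869i


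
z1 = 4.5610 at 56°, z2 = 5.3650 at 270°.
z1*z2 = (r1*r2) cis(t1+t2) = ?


r = 4.5610 * 5.3650 = 24.4698
theta = 56° + 270° = 326° = 326° (mod 360)

24.4698 cis(326°)


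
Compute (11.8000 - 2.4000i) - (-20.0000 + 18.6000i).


Real: 11.8 + 20 = 31.8
Imag: -2.4 - 18.6 = -21

31.8000 - 21.0000i


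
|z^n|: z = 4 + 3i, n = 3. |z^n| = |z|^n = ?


|z| = sqrt(16+9) = sqrt(25) = 5
|z^3| = |z|^3 = 5^3 = 125

|z^3| = 125


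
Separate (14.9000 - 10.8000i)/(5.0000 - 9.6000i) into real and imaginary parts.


Multiply by conjugate: (14.9000 - 10.8000i)(5.0000 + 9.6000i) / (5^2 + (-9.6)^2)
Numerator real = 14.9*5 - (10.8)*(-9.6) = 178.18
Numerator imag = -10.8*5 - 14.9*(-9.6) = 89.04
Denominator = 117.16
Re(z) = 178.18/117.16 = 1.5208
Im(z) = 89.04/117.16 = 0.7600

Re(z) = 1.5208, Im(z) = 0.7600


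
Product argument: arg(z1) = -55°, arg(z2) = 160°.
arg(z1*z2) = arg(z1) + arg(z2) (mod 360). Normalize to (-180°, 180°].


arg(z1*z2) = -55° + 160° = 105°
Normalized to (-180°, 180°]: 105°

105°


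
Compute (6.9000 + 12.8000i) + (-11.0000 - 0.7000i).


Real: 6.9 - 11 = -4.1
Imag: 12.8 - 0.7 = 12.1

-4.1000 + 12.1000i


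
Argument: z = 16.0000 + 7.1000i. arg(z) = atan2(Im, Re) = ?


Re = 16, Im = 7.1
arg = atan2(7.1, 16) = 23.9293 degrees

arg(z) = 23.9293 degrees


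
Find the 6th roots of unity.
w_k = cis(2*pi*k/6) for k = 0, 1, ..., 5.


The 6th roots of unity are cis(360k/6°) for k=0..5
Angle step = 360/6 = 60°
Primitive root: cis(60°)
Primitive root = 0.5000 + 0.8660i

6 roots at angles: 0°, 60°, 120°, 180°, 240°, 300°


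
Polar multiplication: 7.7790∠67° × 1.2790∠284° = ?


r = 7.7790 * 1.2790 = 9.9493
theta = 67° + 284° = 351° = 351° (mod 360)

9.9493 cis(351°)


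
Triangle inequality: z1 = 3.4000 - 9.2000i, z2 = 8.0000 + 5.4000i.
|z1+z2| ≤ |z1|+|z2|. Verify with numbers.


|z1| = sqrt(3.4^2 + (-9.2)^2) = sqrt(96.2) = 9.8082
|z2| = sqrt(8^2 + 5.4^2) = sqrt(93.16) = 9.6519
z1+z2 = 11.4000 - 3.8000i
|z1+z2| = sqrt(144.4) = 12.0167
|z1|+|z2| = 9.8082 + 9.6519 = 19.4601

|z1+z2| = 12.0167 ≤ |z1|+|z2| = 19.4601 (verified)


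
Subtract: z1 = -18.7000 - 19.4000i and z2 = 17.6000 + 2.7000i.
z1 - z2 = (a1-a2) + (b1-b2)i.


Real: -18.7 - 17.6 = -36.3
Imag: -19.4 - 2.7 = -22.1

-36.3000 - 22.1000i


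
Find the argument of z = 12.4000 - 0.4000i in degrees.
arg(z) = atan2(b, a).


Re = 12.4, Im = -0.4
arg = atan2(-0.4, 12.4) = -1.8476 degrees

arg(z) = -1.8476 degrees


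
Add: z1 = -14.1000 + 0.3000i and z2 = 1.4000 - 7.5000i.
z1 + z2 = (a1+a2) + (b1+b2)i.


Real: -14.1 + 1.4 = -12.7
Imag: 0.3 - 7.5 = -7.2

-12.7000 - 7.2000i


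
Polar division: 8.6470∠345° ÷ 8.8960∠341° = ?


r = 8.6470 / 8.8960 = 0.9720
theta = 345° - 341° = 4° = 4° (mod 360)

0.9720 cis(4°)


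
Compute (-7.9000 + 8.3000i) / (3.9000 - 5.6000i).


Conjugate of z2 = 3.9000 + 5.6000i
Numerator: (-7.9000 + 8.3000i)(3.9000 + 5.6000i) = -77.2900 - 11.8700i
Denominator: 3.9^2 + (-5.6)^2 = 46.57
Result = (-77.2900 - 11.8700i)/46.57

-1.6597 - 0.2549i


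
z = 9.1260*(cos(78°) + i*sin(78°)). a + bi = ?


a = 9.1260*cos(78°) = 9.1260*0.20791 = 1.8974
b = 9.1260*sin(78°) = 9.1260*0.97815 = 8.9266

1.8974 + 8.9266i


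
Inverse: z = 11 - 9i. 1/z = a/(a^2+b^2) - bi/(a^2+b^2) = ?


|z|^2 = 121+81 = 202
1/z = (11 + 9i)/202

1/z = 0.0545 + 0.0446i


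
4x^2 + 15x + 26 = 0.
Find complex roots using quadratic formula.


disc = 15^2 - 4*4*26 = 225 - 416 = -191
sqrt(|disc|) = sqrt(191) = 13.8203
Real part = -15/(2*4) = -1.8750
Imag part = 13.8203/(2*4) = 1.7275

-1.8750 ± 1.7275i


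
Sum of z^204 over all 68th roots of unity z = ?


The roots are w_k = w^k with w = e^(2*pi*i/68), and (w^k)^204 = (w^204)^k.
So S = 1 + u + u^2 + ... + u^(67) with u = w^204.
204 = 3*68 + 0, so 204 is a multiple of 68 and u = (w^68)^3 = 1.
Every one of the 68 terms equals 1: S = 68

S = 68


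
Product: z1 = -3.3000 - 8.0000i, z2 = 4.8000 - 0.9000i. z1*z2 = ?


Real = -3.3*4.8 - (-8)*(-0.9) = -15.84 - 7.2 = -23.04
Imag = -3.3*(-0.9) + 4.8*(-8) = 2.97 - (38.4) = -35.43

-23.0400 - 35.4300i


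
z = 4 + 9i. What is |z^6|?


|z| = sqrt(16+81) = sqrt(97) = 9.8489
|z^6| = |z|^6 = (sqrt(97))^6 = 97^3 = 912673

|z^6| = 912673


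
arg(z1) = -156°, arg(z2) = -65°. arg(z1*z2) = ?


arg(z1*z2) = -156° - 65° = -221°
Normalized to (-180°, 180°]: 139°

139°


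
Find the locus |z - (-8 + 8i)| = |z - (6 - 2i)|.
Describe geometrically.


Equal distances means the locus is the perpendicular bisector of z1 and z2.
Midpoint = ((-8+6)/2, (8+(-2))/2) = (-1.0000, 3.0000)

Perpendicular bisector through (-1.0000, 3.0000)


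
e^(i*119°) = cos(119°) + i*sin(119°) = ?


cos(119°) = -0.4848
sin(119°) = 0.8746

e^(i*119°) = -0.4848 + 0.8746i


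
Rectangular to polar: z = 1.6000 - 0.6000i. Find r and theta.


r = sqrt(2.56+0.36) = sqrt(2.92) = 1.7088
theta = atan2(-0.6, 1.6) = -20.5560 degrees

r = 1.7088, theta = -20.5560 degrees


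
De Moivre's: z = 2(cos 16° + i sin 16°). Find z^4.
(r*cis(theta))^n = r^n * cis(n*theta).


r^4 = 2^4 = 16
n*theta = 4*16° = 64° = 64° (mod 360)
a = 16*cos(64°) = 7.0139
b = 16*sin(64°) = 14.3807

16 cis(64°) = 7.0139 + 14.3807i


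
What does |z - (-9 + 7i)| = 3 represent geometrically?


|z - z0| = r is a circle with center z0 and radius r.
Center = (-9, 7), radius = 3

Circle with center (-9, 7) and radius 3


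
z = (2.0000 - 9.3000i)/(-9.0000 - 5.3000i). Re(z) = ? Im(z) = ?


Multiply by conjugate: (2.0000 - 9.3000i)(-9.0000 + 5.3000i) / ((-9)^2 + (-5.3)^2)
Numerator real = 2*(-9) - (9.3)*(-5.3) = 31.29
Numerator imag = -9.3*(-9) - 2*(-5.3) = 94.3
Denominator = 109.09
Re(z) = 31.29/109.09 = 0.2868
Im(z) = 94.3/109.09 = 0.8644

Re(z) = 0.2868, Im(z) = 0.8644


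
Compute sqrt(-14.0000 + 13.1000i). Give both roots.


|z| = sqrt(196+171.61) = 19.1732
sqrt((|z|+a)/2) = sqrt((19.1732+(-14))/2) = sqrt(2.5866) = 1.6083
sqrt((|z|-a)/2) = sqrt((19.1732-(-14))/2) = sqrt(16.5866) = 4.0727

±(1.6083 + 4.0727i) i.e. 1.6083 + 4.0727i and -1.6083 - 4.0727i


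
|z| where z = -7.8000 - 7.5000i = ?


|z| = sqrt((-7.8)^2 + (-7.5)^2) = sqrt(60.84 + 56.25) = sqrt(117.09) = 10.8208

|z| = 10.8208


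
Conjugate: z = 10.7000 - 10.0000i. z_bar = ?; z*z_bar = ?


z_bar = 10.7000 + 10.0000i
z*z_bar = 10.7^2 + (-10)^2 = 114.49 + 100 = 214.49

z_bar = 10.7000 + 10.0000i, z*z_bar = 214.49


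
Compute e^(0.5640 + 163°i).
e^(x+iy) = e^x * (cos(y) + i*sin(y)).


e^0.5640 = 1.7577
cos(163°) = -0.9563
sin(163°) = 0.29237
Real = 1.7577*(-0.9563) = -1.6809
Imag = 1.7577*0.29237 = 0.5139

-1.6809 + 0.5139i


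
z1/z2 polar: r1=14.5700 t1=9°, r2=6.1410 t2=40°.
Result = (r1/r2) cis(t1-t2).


r = 14.5700 / 6.1410 = 2.3726
theta = 9° - 40° = -31° = 329° (mod 360)

2.3726 cis(329°)


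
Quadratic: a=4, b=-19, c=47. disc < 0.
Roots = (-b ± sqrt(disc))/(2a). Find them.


disc = (-19)^2 - 4*4*47 = 361 - 752 = -391
sqrt(|disc|) = sqrt(391) = 19.7737
Real part = 19/(2*4) = 2.3750
Imag part = 19.7737/(2*4) = 2.4717

2.3750 ± 2.4717i


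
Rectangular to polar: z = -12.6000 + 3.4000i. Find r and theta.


r = sqrt(158.76+11.56) = sqrt(170.32) = 13.0507
theta = atan2(3.4, -12.6) = 164.8989 degrees

r = 13.0507, theta = 164.8989 degrees


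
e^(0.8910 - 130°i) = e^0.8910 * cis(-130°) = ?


e^0.8910 = 2.43757
cos(-130°) = -0.64279
sin(-130°) = -0.76604
Real = 2.43757*(-0.64279) = -1.5668
Imag = 2.43757*(-0.76604) = -1.8673

-1.5668 - 1.8673i


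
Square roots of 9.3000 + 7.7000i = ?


|z| = sqrt(86.49+59.29) = 12.0739
sqrt((|z|+a)/2) = sqrt((12.0739+9.3)/2) = sqrt(10.6870) = 3.2691
sqrt((|z|-a)/2) = sqrt((12.0739-9.3)/2) = sqrt(1.3870) = 1.1777

±(3.2691 + 1.1777i) i.e. 3.2691 + 1.1777i and -3.2691 - 1.1777i


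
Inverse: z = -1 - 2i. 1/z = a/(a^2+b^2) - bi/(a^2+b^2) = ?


|z|^2 = 1+4 = 5
1/z = (-1 + 2i)/5

1/z = -0.2000 + 0.4000i


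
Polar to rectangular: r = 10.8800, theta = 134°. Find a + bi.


a = 10.8800*cos(134°) = 10.8800*(-0.69466) = -7.5579
b = 10.8800*sin(134°) = 10.8800*0.71934 = 7.8264

-7.5579 + 7.8264i


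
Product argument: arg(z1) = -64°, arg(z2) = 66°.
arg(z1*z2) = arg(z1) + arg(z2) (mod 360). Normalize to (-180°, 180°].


arg(z1*z2) = -64° + 66° = 2°
Normalized to (-180°, 180°]: 2°

2°


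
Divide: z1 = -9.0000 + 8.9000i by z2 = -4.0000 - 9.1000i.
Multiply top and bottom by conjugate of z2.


Conjugate of z2 = -4.0000 + 9.1000i
Numerator: (-9.0000 + 8.9000i)(-4.0000 + 9.1000i) = -44.9900 - 117.5000i
Denominator: (-4)^2 + (-9.1)^2 = 98.81
Result = (-44.9900 - 117.5000i)/98.81

-0.4553 - 1.1892i
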